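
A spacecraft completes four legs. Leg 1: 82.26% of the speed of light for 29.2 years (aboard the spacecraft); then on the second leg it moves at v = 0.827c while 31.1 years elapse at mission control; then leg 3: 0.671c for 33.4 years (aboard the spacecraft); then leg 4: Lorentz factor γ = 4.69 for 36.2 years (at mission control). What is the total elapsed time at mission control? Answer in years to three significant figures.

Δt = 164 years

Leg 1: β = 0.8226; γ = 1/√(1 − 0.8226²) = 1/√0.3233 = 1.759; Δt_1 = 1.759 × 29.2 = 51.35 years.
Leg 2: 31.1 years is already measured at mission control.
Leg 3: γ = 1/√(1 − 0.671²) = 1/√0.5498 = 1.349; Δt_3 = 1.349 × 33.4 = 45.05 years.
Leg 4: 36.2 years is already measured at mission control.
Total: 51.35 + 31.10 + 45.05 + 36.20 years.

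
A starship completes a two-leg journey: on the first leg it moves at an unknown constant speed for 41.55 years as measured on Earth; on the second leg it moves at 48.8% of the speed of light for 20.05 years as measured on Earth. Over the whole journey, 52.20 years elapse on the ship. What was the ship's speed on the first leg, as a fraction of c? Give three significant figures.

β = 0.550

Leg 1: speed unknown; τ_1 = 41.55/γ_1.
Leg 2: β = 0.488; γ = 1/√(1 − 0.488²) = 1/√0.7619 = 1.146; τ_2 = 20.05/1.146 = 17.50 years.
Total proper time: τ_1 + 17.50 = 52.20, so τ_1 = 52.20 − 17.50 = 34.70 years.
γ_1 = 41.55/34.70 = 1.197; β = √(1 − 1/γ²) = √0.3026.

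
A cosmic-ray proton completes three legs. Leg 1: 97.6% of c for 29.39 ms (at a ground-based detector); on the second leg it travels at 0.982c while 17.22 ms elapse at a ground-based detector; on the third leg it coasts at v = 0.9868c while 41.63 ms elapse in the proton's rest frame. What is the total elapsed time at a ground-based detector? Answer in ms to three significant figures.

Leg 1: 29.39 ms is already measured at a ground-based detector.
Leg 2: 17.22 ms is already measured at a ground-based detector.
Leg 3: γ = 1/√(1 − 0.9868²) = 1/√0.02623 = 6.175; Δt_3 = 6.175 × 41.63 = 257.1 ms.
Total: 29.39 + 17.22 + 257.1 ms.

Δt = 304 ms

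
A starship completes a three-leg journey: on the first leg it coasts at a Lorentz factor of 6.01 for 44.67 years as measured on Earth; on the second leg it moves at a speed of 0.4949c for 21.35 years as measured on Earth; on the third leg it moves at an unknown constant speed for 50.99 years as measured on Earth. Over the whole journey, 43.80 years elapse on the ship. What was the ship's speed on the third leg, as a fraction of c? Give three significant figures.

β = 0.937

Leg 1: γ = 6.01; τ_1 = 44.67/6.010 = 7.433 years.
Leg 2: γ = 1/√(1 − 0.4949²) = 1/√0.7551 = 1.151; τ_2 = 21.35/1.151 = 18.55 years.
Leg 3: speed unknown; τ_3 = 50.99/γ_3.
Total proper time: 7.433 + 18.55 + τ_3 = 43.80, so τ_3 = 43.80 − 25.98 = 17.82 years.
γ_3 = 50.99/17.82 = 2.862; β = √(1 − 1/γ²) = √0.8779.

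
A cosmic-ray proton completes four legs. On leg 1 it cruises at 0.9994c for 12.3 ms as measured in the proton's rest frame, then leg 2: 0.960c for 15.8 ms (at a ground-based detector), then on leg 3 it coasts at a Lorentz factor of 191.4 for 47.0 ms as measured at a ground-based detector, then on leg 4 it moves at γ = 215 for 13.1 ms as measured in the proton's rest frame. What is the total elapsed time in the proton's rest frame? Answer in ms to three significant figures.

τ = 30.1 ms

Leg 1: 12.3 ms is already measured in the proton's rest frame.
Leg 2: γ = 1/√(1 − 0.960²) = 25/7 ≈ 3.571; τ_2 = 15.8/3.571 = 4.424 ms.
Leg 3: γ = 191.4; τ_3 = 47.0/191.4 = 0.2456 ms.
Leg 4: 13.1 ms is already measured in the proton's rest frame.
Total: 12.30 + 4.424 + 0.2456 + 13.10 ms.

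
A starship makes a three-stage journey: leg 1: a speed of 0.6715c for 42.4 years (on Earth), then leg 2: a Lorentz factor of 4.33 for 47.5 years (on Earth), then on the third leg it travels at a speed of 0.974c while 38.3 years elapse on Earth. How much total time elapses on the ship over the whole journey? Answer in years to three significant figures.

τ = 51.1 years

Leg 1: γ = 1/√(1 − 0.6715²) = 1/√0.5491 = 1.350; τ_1 = 42.4/1.350 = 31.42 years.
Leg 2: γ = 4.33; τ_2 = 47.5/4.330 = 10.97 years.
Leg 3: γ = 1/√(1 − 0.974²) = 1/√0.05132 = 4.414; τ_3 = 38.3/4.414 = 8.677 years.
Total: 31.42 + 10.97 + 8.677 years.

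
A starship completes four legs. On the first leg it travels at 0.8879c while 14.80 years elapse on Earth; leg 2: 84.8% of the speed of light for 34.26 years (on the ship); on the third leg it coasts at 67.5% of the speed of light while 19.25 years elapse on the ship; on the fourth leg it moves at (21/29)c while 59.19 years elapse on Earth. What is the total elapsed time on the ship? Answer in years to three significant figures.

Leg 1: γ = 1/√(1 − 0.8879²) = 1/√0.2116 = 2.174; τ_1 = 14.80/2.174 = 6.809 years.
Leg 2: 34.26 years is already measured on the ship.
Leg 3: 19.25 years is already measured on the ship.
Leg 4: γ = 1/√(1 − (21/29)²) = 29/20 = 1.450; τ_4 = 59.19/1.450 = 40.82 years.
Total: 6.809 + 34.26 + 19.25 + 40.82 years.

τ = 101 years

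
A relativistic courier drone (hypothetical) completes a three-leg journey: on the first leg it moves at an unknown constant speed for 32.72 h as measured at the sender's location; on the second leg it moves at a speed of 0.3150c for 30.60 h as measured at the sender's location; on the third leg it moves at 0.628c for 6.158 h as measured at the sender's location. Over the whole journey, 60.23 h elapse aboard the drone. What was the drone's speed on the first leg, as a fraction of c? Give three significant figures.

Leg 1: speed unknown; τ_1 = 32.72/γ_1.
Leg 2: γ = 1/√(1 − 0.3150²) = 1/√0.9008 = 1.054; τ_2 = 30.60/1.054 = 29.04 h.
Leg 3: γ = 1/√(1 − 0.628²) = 1/√0.6056 = 1.285; τ_3 = 6.158/1.285 = 4.792 h.
Total proper time: τ_1 + 29.04 + 4.792 = 60.23, so τ_1 = 60.23 − 33.83 = 26.40 h.
γ_1 = 32.72/26.40 = 1.240; β = √(1 − 1/γ²) = √0.3492.

β = 0.591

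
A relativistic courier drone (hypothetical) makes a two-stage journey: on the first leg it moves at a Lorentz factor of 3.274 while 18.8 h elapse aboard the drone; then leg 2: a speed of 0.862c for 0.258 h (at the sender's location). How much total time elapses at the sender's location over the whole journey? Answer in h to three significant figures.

Δt = 61.8 h

Leg 1: γ = 3.274; Δt_1 = 3.274 × 18.8 = 61.55 h.
Leg 2: 0.258 h is already measured at the sender's location.
Total: 61.55 + 0.2580 h.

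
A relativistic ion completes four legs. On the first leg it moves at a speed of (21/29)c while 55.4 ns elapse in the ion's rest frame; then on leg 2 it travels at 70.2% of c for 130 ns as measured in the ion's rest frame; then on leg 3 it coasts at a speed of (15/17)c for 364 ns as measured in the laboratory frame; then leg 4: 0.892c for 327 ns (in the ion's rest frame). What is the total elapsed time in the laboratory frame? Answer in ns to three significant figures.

Leg 1: γ = 1/√(1 − (21/29)²) = 29/20 = 1.450; Δt_1 = 1.450 × 55.4 = 80.33 ns.
Leg 2: β = 0.702; γ = 1/√(1 − 0.702²) = 1/√0.5072 = 1.404; Δt_2 = 1.404 × 130 = 182.5 ns.
Leg 3: 364 ns is already measured in the laboratory frame.
Leg 4: γ = 1/√(1 − 0.892²) = 1/√0.2043 = 2.212; Δt_4 = 2.212 × 327 = 723.4 ns.
Total: 80.33 + 182.5 + 364.0 + 723.4 ns.

Δt = 1350 ns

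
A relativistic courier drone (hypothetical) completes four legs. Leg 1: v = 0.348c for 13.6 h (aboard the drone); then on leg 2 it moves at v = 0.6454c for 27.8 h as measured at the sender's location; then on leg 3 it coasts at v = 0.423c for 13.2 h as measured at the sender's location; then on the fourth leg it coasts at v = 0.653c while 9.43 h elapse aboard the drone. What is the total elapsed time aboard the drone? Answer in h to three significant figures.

Leg 1: 13.6 h is already measured aboard the drone.
Leg 2: γ = 1/√(1 − 0.6454²) = 1/√0.5835 = 1.309; τ_2 = 27.8/1.309 = 21.23 h.
Leg 3: γ = 1/√(1 − 0.423²) = 1/√0.8211 = 1.104; τ_3 = 13.2/1.104 = 11.96 h.
Leg 4: 9.43 h is already measured aboard the drone.
Total: 13.60 + 21.23 + 11.96 + 9.430 h.

τ = 56.2 h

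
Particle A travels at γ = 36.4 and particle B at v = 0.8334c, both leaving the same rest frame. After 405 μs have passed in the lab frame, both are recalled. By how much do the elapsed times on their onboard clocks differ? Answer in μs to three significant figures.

A: γ = 36.4; τ_A = 405/36.40 = 11.13 μs.
B: γ = 1/√(1 − 0.8334²) = 1/√0.3054 = 1.809; τ_B = 405/1.809 = 223.8 μs.

|τ_A − τ_B| = 213 μs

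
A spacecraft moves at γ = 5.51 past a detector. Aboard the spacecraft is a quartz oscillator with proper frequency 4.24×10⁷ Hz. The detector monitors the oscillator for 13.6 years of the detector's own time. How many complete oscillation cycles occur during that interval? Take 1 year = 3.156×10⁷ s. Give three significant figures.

γ = 5.51
During 13.6 years of lab time, the oscillator's proper time advances by τ = Δt/γ = 13.6/5.510 = 2.468 years = 7.790×10⁷ s.
N = f × τ = 4.24×10⁷ × 7.790×10⁷ = 3.303×10¹⁵.

N = 3.30×10¹⁵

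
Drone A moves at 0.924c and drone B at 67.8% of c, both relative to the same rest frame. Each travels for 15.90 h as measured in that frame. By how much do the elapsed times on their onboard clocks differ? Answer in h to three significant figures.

A: γ = 1/√(1 − 0.924²) = 1/√0.1462 = 2.615; τ_A = 15.90/2.615 = 6.080 h.
B: β = 0.678; γ = 1/√(1 − 0.678²) = 1/√0.5403 = 1.360; τ_B = 15.90/1.360 = 11.69 h.

|τ_A − τ_B| = 5.61 h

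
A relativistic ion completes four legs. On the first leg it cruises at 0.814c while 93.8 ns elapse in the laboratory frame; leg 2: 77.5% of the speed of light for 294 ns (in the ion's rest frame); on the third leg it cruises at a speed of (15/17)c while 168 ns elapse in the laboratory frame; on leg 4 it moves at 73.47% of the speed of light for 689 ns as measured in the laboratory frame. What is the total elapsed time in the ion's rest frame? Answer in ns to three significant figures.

τ = 895 ns

Leg 1: γ = 1/√(1 − 0.814²) = 1/√0.3374 = 1.722; τ_1 = 93.8/1.722 = 54.49 ns.
Leg 2: 294 ns is already measured in the ion's rest frame.
Leg 3: γ = 1/√(1 − (15/17)²) = 17/8 = 2.125; τ_3 = 168/2.125 = 79.06 ns.
Leg 4: β = 0.7347; γ = 1/√(1 − 0.7347²) = 1/√0.4602 = 1.474; τ_4 = 689/1.474 = 467.4 ns.
Total: 54.49 + 294.0 + 79.06 + 467.4 ns.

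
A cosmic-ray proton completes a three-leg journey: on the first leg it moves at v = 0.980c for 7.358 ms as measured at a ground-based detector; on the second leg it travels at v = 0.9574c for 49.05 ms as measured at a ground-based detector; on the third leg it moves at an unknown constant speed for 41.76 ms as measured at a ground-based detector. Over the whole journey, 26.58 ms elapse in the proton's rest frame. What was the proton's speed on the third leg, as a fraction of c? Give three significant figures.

β = 0.965

Leg 1: γ = 1/√(1 − 0.980²) = 1/√0.03960 = 5.025; τ_1 = 7.358/5.025 = 1.464 ms.
Leg 2: γ = 1/√(1 − 0.9574²) = 1/√0.08339 = 3.463; τ_2 = 49.05/3.463 = 14.16 ms.
Leg 3: speed unknown; τ_3 = 41.76/γ_3.
Total proper time: 1.464 + 14.16 + τ_3 = 26.58, so τ_3 = 26.58 − 15.63 = 10.95 ms.
γ_3 = 41.76/10.95 = 3.813; β = √(1 − 1/γ²) = √0.9312.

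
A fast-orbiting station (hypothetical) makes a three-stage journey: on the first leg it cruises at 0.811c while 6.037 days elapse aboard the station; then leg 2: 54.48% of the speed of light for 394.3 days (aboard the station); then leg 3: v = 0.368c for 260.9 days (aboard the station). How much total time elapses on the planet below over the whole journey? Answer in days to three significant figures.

Leg 1: γ = 1/√(1 − 0.811²) = 1/√0.3423 = 1.709; Δt_1 = 1.709 × 6.037 = 10.32 days.
Leg 2: β = 0.5448; γ = 1/√(1 − 0.5448²) = 1/√0.7032 = 1.193; Δt_2 = 1.193 × 394.3 = 470.2 days.
Leg 3: γ = 1/√(1 − 0.368²) = 1/√0.8646 = 1.075; Δt_3 = 1.075 × 260.9 = 280.6 days.
Total: 10.32 + 470.2 + 280.6 days.

Δt = 761 days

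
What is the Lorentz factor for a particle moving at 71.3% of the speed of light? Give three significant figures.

γ = 1.43

β = 0.713; γ = 1/√(1 − 0.713²) = 1/√0.4916 = 1.426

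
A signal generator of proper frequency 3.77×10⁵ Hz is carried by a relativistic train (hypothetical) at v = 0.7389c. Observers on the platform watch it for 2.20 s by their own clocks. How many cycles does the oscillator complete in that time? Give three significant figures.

N = 5.59×10⁵

γ = 1/√(1 − 0.7389²) = 1/√0.4540 = 1.484
During 2.20 s of lab time, the oscillator's proper time advances by τ = Δt/γ = 2.20/1.484 = 1.482 s = 1.482×10⁰ s.
N = f × τ = 3.77×10⁵ × 1.482×10⁰ = 5.589×10⁵.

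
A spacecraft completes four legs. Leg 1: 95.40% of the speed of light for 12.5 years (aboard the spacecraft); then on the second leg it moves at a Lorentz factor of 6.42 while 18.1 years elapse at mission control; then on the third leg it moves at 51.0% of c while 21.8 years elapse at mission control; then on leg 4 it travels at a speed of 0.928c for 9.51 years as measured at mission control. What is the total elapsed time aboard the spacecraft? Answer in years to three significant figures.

Leg 1: 12.5 years is already measured aboard the spacecraft.
Leg 2: γ = 6.42; τ_2 = 18.1/6.420 = 2.819 years.
Leg 3: β = 0.510; γ = 1/√(1 − 0.510²) = 1/√0.7399 = 1.163; τ_3 = 21.8/1.163 = 18.75 years.
Leg 4: γ = 1/√(1 − 0.928²) = 1/√0.1388 = 2.684; τ_4 = 9.51/2.684 = 3.543 years.
Total: 12.50 + 2.819 + 18.75 + 3.543 years.

τ = 37.6 years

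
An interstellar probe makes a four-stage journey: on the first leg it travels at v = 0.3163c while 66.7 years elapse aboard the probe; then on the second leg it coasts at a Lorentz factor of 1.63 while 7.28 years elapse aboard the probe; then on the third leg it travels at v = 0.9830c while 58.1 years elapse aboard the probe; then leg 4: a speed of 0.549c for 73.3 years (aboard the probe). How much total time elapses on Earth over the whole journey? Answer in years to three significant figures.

Leg 1: γ = 1/√(1 − 0.3163²) = 1/√0.9000 = 1.054; Δt_1 = 1.054 × 66.7 = 70.31 years.
Leg 2: γ = 1.63; Δt_2 = 1.630 × 7.28 = 11.87 years.
Leg 3: γ = 1/√(1 − 0.9830²) = 1/√0.03371 = 5.446; Δt_3 = 5.446 × 58.1 = 316.4 years.
Leg 4: γ = 1/√(1 − 0.549²) = 1/√0.6986 = 1.196; Δt_4 = 1.196 × 73.3 = 87.70 years.
Total: 70.31 + 11.87 + 316.4 + 87.70 years.

Δt = 486 years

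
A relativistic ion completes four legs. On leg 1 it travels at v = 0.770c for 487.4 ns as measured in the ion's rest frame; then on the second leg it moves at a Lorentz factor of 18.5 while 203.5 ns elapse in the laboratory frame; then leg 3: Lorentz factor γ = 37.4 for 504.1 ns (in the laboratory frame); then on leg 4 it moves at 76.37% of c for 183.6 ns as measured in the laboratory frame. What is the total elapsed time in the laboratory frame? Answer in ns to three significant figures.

Leg 1: γ = 1/√(1 − 0.770²) = 1/√0.4071 = 1.567; Δt_1 = 1.567 × 487.4 = 763.9 ns.
Leg 2: 203.5 ns is already measured in the laboratory frame.
Leg 3: 504.1 ns is already measured in the laboratory frame.
Leg 4: 183.6 ns is already measured in the laboratory frame.
Total: 763.9 + 203.5 + 504.1 + 183.6 ns.

Δt = 1660 ns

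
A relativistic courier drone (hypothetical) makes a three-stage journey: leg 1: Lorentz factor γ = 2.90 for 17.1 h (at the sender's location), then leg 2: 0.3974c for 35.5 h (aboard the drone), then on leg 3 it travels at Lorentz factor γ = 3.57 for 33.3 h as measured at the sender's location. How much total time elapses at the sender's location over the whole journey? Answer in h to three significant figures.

Δt = 89.1 h

Leg 1: 17.1 h is already measured at the sender's location.
Leg 2: γ = 1/√(1 − 0.3974²) = 1/√0.8421 = 1.090; Δt_2 = 1.090 × 35.5 = 38.69 h.
Leg 3: 33.3 h is already measured at the sender's location.
Total: 17.10 + 38.69 + 33.30 h.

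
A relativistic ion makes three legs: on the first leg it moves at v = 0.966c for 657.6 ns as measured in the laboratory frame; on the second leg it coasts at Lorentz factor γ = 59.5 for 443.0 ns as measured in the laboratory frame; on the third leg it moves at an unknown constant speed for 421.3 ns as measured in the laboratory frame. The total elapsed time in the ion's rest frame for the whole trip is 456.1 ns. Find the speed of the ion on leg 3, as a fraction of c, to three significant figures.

β = 0.750

Leg 1: γ = 1/√(1 − 0.966²) = 1/√0.06684 = 3.868; τ_1 = 657.6/3.868 = 170.0 ns.
Leg 2: γ = 59.5; τ_2 = 443.0/59.50 = 7.445 ns.
Leg 3: speed unknown; τ_3 = 421.3/γ_3.
Total proper time: 170.0 + 7.445 + τ_3 = 456.1, so τ_3 = 456.1 − 177.5 = 278.6 ns.
γ_3 = 421.3/278.6 = 1.512; β = √(1 − 1/γ²) = √0.5626.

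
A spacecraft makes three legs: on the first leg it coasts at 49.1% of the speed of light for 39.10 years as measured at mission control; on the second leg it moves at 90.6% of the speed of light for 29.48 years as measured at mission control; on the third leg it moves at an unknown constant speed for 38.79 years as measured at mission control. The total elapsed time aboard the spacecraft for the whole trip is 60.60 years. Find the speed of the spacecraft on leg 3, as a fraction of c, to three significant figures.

β = 0.932

Leg 1: β = 0.491; γ = 1/√(1 − 0.491²) = 1/√0.7589 = 1.148; τ_1 = 39.10/1.148 = 34.06 years.
Leg 2: β = 0.906; γ = 1/√(1 − 0.906²) = 1/√0.1792 = 2.363; τ_2 = 29.48/2.363 = 12.48 years.
Leg 3: speed unknown; τ_3 = 38.79/γ_3.
Total proper time: 34.06 + 12.48 + τ_3 = 60.60, so τ_3 = 60.60 − 46.54 = 14.06 years.
γ_3 = 38.79/14.06 = 2.759; β = √(1 − 1/γ²) = √0.8686.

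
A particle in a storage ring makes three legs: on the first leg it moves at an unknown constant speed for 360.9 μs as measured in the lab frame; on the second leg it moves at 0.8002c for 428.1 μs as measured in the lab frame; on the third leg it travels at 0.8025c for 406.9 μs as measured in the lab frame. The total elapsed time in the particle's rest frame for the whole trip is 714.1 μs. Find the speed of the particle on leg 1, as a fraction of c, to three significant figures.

Leg 1: speed unknown; τ_1 = 360.9/γ_1.
Leg 2: γ = 1/√(1 − 0.8002²) = 1/√0.3597 = 1.667; τ_2 = 428.1/1.667 = 256.7 μs.
Leg 3: γ = 1/√(1 − 0.8025²) = 1/√0.3560 = 1.676; τ_3 = 406.9/1.676 = 242.8 μs.
Total proper time: τ_1 + 256.7 + 242.8 = 714.1, so τ_1 = 714.1 − 499.5 = 214.6 μs.
γ_1 = 360.9/214.6 = 1.682; β = √(1 − 1/γ²) = √0.6465.

β = 0.804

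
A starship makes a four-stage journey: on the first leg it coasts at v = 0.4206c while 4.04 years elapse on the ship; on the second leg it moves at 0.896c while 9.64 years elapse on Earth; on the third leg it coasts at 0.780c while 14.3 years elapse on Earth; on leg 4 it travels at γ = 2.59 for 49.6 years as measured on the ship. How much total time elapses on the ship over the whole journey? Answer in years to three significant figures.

Leg 1: 4.04 years is already measured on the ship.
Leg 2: γ = 1/√(1 − 0.896²) = 1/√0.1972 = 2.252; τ_2 = 9.64/2.252 = 4.281 years.
Leg 3: γ = 1/√(1 − 0.780²) = 1/√0.3916 = 1.598; τ_3 = 14.3/1.598 = 8.949 years.
Leg 4: 49.6 years is already measured on the ship.
Total: 4.040 + 4.281 + 8.949 + 49.60 years.

τ = 66.9 years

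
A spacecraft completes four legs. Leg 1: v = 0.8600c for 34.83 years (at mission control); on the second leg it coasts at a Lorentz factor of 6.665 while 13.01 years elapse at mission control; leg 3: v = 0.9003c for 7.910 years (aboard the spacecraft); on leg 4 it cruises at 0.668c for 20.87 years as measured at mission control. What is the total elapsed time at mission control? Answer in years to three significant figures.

Δt = 86.9 years

Leg 1: 34.83 years is already measured at mission control.
Leg 2: 13.01 years is already measured at mission control.
Leg 3: γ = 1/√(1 − 0.9003²) = 1/√0.1895 = 2.297; Δt_3 = 2.297 × 7.910 = 18.17 years.
Leg 4: 20.87 years is already measured at mission control.
Total: 34.83 + 13.01 + 18.17 + 20.87 years.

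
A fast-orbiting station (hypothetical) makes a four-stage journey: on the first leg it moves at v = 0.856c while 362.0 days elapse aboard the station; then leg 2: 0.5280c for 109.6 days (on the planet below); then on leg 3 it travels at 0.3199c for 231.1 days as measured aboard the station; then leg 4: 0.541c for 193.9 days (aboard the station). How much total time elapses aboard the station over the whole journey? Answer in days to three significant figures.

Leg 1: 362.0 days is already measured aboard the station.
Leg 2: γ = 1/√(1 − 0.5280²) = 1/√0.7212 = 1.178; τ_2 = 109.6/1.178 = 93.08 days.
Leg 3: 231.1 days is already measured aboard the station.
Leg 4: 193.9 days is already measured aboard the station.
Total: 362.0 + 93.08 + 231.1 + 193.9 days.

τ = 880 days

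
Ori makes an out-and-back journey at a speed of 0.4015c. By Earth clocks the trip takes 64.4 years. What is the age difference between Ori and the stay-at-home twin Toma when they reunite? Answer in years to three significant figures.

Δt − τ = 5.42 years

γ = 1/√(1 − 0.4015²) = 1/√0.8388 = 1.092
Ori's elapsed proper time: τ = 64.4/1.092 = 58.98 years.
Age gap = Δt − τ = 64.4 − 58.98 years.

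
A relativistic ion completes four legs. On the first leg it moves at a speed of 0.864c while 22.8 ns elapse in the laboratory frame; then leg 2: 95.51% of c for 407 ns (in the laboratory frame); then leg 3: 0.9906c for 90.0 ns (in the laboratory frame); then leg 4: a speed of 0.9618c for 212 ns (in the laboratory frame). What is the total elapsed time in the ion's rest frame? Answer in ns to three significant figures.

Leg 1: γ = 1/√(1 − 0.864²) = 1/√0.2535 = 1.986; τ_1 = 22.8/1.986 = 11.48 ns.
Leg 2: β = 0.9551; γ = 1/√(1 − 0.9551²) = 1/√0.08778 = 3.375; τ_2 = 407/3.375 = 120.6 ns.
Leg 3: γ = 1/√(1 − 0.9906²) = 1/√0.01871 = 7.310; τ_3 = 90.0/7.310 = 12.31 ns.
Leg 4: γ = 1/√(1 − 0.9618²) = 1/√0.07494 = 3.653; τ_4 = 212/3.653 = 58.04 ns.
Total: 11.48 + 120.6 + 12.31 + 58.04 ns.

τ = 202 ns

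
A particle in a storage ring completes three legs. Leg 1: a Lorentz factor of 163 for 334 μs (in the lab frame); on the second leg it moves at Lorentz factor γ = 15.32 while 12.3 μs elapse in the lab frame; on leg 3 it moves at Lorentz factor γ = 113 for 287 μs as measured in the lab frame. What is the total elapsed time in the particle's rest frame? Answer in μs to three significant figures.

Leg 1: γ = 163; τ_1 = 334/163.0 = 2.049 μs.
Leg 2: γ = 15.32; τ_2 = 12.3/15.32 = 0.8029 μs.
Leg 3: γ = 113; τ_3 = 287/113.0 = 2.540 μs.
Total: 2.049 + 0.8029 + 2.540 μs.

τ = 5.39 μs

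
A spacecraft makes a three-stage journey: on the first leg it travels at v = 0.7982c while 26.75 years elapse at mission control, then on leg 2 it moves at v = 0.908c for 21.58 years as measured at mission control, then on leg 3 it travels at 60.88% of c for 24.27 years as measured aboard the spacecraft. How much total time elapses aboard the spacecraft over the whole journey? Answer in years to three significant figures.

τ = 49.4 years

Leg 1: γ = 1/√(1 − 0.7982²) = 1/√0.3629 = 1.660; τ_1 = 26.75/1.660 = 16.11 years.
Leg 2: γ = 1/√(1 − 0.908²) = 1/√0.1755 = 2.387; τ_2 = 21.58/2.387 = 9.041 years.
Leg 3: 24.27 years is already measured aboard the spacecraft.
Total: 16.11 + 9.041 + 24.27 years.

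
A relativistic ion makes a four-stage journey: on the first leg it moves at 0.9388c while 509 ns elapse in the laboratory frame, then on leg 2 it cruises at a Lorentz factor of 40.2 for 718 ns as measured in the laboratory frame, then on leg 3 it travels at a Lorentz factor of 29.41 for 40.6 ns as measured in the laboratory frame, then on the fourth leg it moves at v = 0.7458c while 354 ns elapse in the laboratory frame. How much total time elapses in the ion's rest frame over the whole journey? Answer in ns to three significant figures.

Leg 1: γ = 1/√(1 − 0.9388²) = 1/√0.1187 = 2.903; τ_1 = 509/2.903 = 175.3 ns.
Leg 2: γ = 40.2; τ_2 = 718/40.20 = 17.86 ns.
Leg 3: γ = 29.41; τ_3 = 40.6/29.41 = 1.380 ns.
Leg 4: γ = 1/√(1 − 0.7458²) = 1/√0.4438 = 1.501; τ_4 = 354/1.501 = 235.8 ns.
Total: 175.3 + 17.86 + 1.380 + 235.8 ns.

τ = 430 ns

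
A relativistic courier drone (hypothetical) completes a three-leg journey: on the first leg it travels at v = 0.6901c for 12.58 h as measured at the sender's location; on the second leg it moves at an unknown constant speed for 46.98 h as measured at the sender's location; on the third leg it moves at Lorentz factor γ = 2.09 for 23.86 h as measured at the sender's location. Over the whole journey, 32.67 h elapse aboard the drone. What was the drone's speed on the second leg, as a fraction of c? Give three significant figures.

Leg 1: γ = 1/√(1 − 0.6901²) = 1/√0.5238 = 1.382; τ_1 = 12.58/1.382 = 9.104 h.
Leg 2: speed unknown; τ_2 = 46.98/γ_2.
Leg 3: γ = 2.09; τ_3 = 23.86/2.090 = 11.42 h.
Total proper time: 9.104 + τ_2 + 11.42 = 32.67, so τ_2 = 32.67 − 20.52 = 12.15 h.
γ_2 = 46.98/12.15 = 3.867; β = √(1 − 1/γ²) = √0.9331.

β = 0.966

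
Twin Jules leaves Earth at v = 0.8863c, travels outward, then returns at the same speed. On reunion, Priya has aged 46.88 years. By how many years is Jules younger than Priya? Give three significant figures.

Δt − τ = 25.2 years

γ = 1/√(1 − 0.8863²) = 1/√0.2145 = 2.159
Jules's elapsed proper time: τ = 46.88/2.159 = 21.71 years.
Age gap = Δt − τ = 46.88 − 21.71 years.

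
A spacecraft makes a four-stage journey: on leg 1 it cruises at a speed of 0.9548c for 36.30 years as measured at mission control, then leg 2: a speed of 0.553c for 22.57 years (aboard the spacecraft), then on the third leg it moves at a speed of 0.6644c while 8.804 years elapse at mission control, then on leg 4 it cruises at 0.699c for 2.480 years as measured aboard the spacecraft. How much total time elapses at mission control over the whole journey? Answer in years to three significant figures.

Δt = 75.7 years

Leg 1: 36.30 years is already measured at mission control.
Leg 2: γ = 1/√(1 − 0.553²) = 1/√0.6942 = 1.200; Δt_2 = 1.200 × 22.57 = 27.09 years.
Leg 3: 8.804 years is already measured at mission control.
Leg 4: γ = 1/√(1 − 0.699²) = 1/√0.5114 = 1.398; Δt_4 = 1.398 × 2.480 = 3.468 years.
Total: 36.30 + 27.09 + 8.804 + 3.468 years.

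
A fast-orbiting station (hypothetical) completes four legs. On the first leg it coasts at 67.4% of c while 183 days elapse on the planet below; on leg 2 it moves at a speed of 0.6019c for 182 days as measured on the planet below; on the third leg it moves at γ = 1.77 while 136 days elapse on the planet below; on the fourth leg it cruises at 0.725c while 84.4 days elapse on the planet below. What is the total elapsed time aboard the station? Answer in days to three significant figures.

Leg 1: β = 0.674; γ = 1/√(1 − 0.674²) = 1/√0.5457 = 1.354; τ_1 = 183/1.354 = 135.2 days.
Leg 2: γ = 1/√(1 − 0.6019²) = 1/√0.6377 = 1.252; τ_2 = 182/1.252 = 145.3 days.
Leg 3: γ = 1.77; τ_3 = 136/1.770 = 76.84 days.
Leg 4: γ = 1/√(1 − 0.725²) = 1/√0.4744 = 1.452; τ_4 = 84.4/1.452 = 58.13 days.
Total: 135.2 + 145.3 + 76.84 + 58.13 days.

τ = 415 days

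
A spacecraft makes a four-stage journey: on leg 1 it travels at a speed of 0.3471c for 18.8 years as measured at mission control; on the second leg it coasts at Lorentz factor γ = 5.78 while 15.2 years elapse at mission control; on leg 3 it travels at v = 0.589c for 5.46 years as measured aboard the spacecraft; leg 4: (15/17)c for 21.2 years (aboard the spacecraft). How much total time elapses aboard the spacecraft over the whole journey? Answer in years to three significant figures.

Leg 1: γ = 1/√(1 − 0.3471²) = 1/√0.8795 = 1.066; τ_1 = 18.8/1.066 = 17.63 years.
Leg 2: γ = 5.78; τ_2 = 15.2/5.780 = 2.630 years.
Leg 3: 5.46 years is already measured aboard the spacecraft.
Leg 4: 21.2 years is already measured aboard the spacecraft.
Total: 17.63 + 2.630 + 5.460 + 21.20 years.

τ = 46.9 years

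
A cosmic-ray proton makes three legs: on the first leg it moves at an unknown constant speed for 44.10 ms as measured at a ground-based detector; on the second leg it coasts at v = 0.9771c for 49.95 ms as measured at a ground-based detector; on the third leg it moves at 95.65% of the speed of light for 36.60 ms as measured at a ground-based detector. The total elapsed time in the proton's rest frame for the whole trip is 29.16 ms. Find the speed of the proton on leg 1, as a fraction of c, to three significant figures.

Leg 1: speed unknown; τ_1 = 44.10/γ_1.
Leg 2: γ = 1/√(1 − 0.9771²) = 1/√0.04528 = 4.700; τ_2 = 49.95/4.700 = 10.63 ms.
Leg 3: β = 0.9565; γ = 1/√(1 − 0.9565²) = 1/√0.08511 = 3.428; τ_3 = 36.60/3.428 = 10.68 ms.
Total proper time: τ_1 + 10.63 + 10.68 = 29.16, so τ_1 = 29.16 − 21.31 = 7.854 ms.
γ_1 = 44.10/7.854 = 5.615; β = √(1 − 1/γ²) = √0.9683.

β = 0.984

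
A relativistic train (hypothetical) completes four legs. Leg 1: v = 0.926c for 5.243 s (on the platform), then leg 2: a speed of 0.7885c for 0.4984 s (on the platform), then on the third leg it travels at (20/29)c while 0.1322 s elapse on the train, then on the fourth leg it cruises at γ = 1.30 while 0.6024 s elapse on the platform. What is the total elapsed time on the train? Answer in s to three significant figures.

τ = 2.88 s

Leg 1: γ = 1/√(1 − 0.926²) = 1/√0.1425 = 2.649; τ_1 = 5.243/2.649 = 1.979 s.
Leg 2: γ = 1/√(1 − 0.7885²) = 1/√0.3783 = 1.626; τ_2 = 0.4984/1.626 = 0.3065 s.
Leg 3: 0.1322 s is already measured on the train.
Leg 4: γ = 1.30; τ_4 = 0.6024/1.300 = 0.4634 s.
Total: 1.979 + 0.3065 + 0.1322 + 0.4634 s.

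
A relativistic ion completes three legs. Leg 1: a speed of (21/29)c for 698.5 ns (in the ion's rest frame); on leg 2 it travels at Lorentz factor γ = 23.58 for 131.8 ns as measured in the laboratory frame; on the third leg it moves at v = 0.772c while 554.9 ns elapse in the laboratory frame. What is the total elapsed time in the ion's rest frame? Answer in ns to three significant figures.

τ = 1060 ns

Leg 1: 698.5 ns is already measured in the ion's rest frame.
Leg 2: γ = 23.58; τ_2 = 131.8/23.58 = 5.589 ns.
Leg 3: γ = 1/√(1 − 0.772²) = 1/√0.4040 = 1.573; τ_3 = 554.9/1.573 = 352.7 ns.
Total: 698.5 + 5.589 + 352.7 ns.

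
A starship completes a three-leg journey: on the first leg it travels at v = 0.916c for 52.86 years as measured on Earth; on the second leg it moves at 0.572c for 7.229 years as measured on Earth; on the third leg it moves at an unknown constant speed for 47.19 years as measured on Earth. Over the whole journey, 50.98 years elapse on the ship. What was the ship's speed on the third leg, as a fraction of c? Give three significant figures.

Leg 1: γ = 1/√(1 − 0.916²) = 1/√0.1609 = 2.493; τ_1 = 52.86/2.493 = 21.21 years.
Leg 2: γ = 1/√(1 − 0.572²) = 1/√0.6728 = 1.219; τ_2 = 7.229/1.219 = 5.930 years.
Leg 3: speed unknown; τ_3 = 47.19/γ_3.
Total proper time: 21.21 + 5.930 + τ_3 = 50.98, so τ_3 = 50.98 − 27.14 = 23.84 years.
γ_3 = 47.19/23.84 = 1.979; β = √(1 − 1/γ²) = √0.7447.

β = 0.863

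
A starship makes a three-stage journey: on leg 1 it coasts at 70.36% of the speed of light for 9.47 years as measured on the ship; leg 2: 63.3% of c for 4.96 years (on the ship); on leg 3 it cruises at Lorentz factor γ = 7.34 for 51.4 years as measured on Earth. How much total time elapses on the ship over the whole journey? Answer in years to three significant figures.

Leg 1: 9.47 years is already measured on the ship.
Leg 2: 4.96 years is already measured on the ship.
Leg 3: γ = 7.34; τ_3 = 51.4/7.340 = 7.003 years.
Total: 9.470 + 4.960 + 7.003 years.

τ = 21.4 years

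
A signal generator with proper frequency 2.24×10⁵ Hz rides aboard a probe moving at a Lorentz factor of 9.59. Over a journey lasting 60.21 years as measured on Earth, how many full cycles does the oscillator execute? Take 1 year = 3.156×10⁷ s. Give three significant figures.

N = 4.44×10¹³

γ = 9.59
The oscillator's own cycle count is N = f × τ where τ is the proper time aboard the probe. τ = Δt/γ = 60.21/9.590 = 6.278 years = 1.981×10⁸ s.
N = 2.24×10⁵ × 1.981×10⁸ = 4.438×10¹³.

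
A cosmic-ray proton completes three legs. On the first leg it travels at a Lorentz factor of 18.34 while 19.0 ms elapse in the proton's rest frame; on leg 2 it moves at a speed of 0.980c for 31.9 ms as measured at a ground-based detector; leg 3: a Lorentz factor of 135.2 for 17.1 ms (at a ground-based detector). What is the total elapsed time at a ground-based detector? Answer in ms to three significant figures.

Δt = 397 ms

Leg 1: γ = 18.34; Δt_1 = 18.34 × 19.0 = 348.5 ms.
Leg 2: 31.9 ms is already measured at a ground-based detector.
Leg 3: 17.1 ms is already measured at a ground-based detector.
Total: 348.5 + 31.90 + 17.10 ms.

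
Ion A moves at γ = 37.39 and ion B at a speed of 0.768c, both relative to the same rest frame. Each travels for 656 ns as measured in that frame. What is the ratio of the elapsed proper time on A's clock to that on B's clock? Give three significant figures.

τ_A/τ_B = 0.0418

A: γ = 37.39. B: γ = 1/√(1 − 0.768²) = 1/√0.4102 = 1.561.
τ_A/τ_B = γ_B/γ_A = 1.561/37.39 = 0.04176, so τ_A/τ_B = 0.04176.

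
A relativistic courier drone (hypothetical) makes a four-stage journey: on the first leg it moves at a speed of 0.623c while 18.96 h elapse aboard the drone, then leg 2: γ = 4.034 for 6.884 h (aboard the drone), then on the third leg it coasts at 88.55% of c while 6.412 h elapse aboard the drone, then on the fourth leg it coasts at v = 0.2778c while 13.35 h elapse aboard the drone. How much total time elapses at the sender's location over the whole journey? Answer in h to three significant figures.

Δt = 79.7 h

Leg 1: γ = 1/√(1 − 0.623²) = 1/√0.6119 = 1.278; Δt_1 = 1.278 × 18.96 = 24.24 h.
Leg 2: γ = 4.034; Δt_2 = 4.034 × 6.884 = 27.77 h.
Leg 3: β = 0.8855; γ = 1/√(1 − 0.8855²) = 1/√0.2159 = 2.152; Δt_3 = 2.152 × 6.412 = 13.80 h.
Leg 4: γ = 1/√(1 − 0.2778²) = 1/√0.9228 = 1.041; Δt_4 = 1.041 × 13.35 = 13.90 h.
Total: 24.24 + 27.77 + 13.80 + 13.90 h.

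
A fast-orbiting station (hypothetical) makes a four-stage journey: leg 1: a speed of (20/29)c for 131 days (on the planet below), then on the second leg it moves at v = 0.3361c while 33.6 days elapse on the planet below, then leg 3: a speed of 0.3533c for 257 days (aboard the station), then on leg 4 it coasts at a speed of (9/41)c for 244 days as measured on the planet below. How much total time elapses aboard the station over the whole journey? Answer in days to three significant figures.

Leg 1: γ = 1/√(1 − (20/29)²) = 29/21 ≈ 1.381; τ_1 = 131/1.381 = 94.86 days.
Leg 2: γ = 1/√(1 − 0.3361²) = 1/√0.8870 = 1.062; τ_2 = 33.6/1.062 = 31.65 days.
Leg 3: 257 days is already measured aboard the station.
Leg 4: γ = 1/√(1 − (9/41)²) = 41/40 = 1.025; τ_4 = 244/1.025 = 238.0 days.
Total: 94.86 + 31.65 + 257.0 + 238.0 days.

τ = 622 days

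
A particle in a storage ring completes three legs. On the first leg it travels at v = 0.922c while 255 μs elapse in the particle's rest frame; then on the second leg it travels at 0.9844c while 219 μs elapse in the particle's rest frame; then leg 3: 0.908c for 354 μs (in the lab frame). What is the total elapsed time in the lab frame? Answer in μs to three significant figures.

Δt = 2260 μs

Leg 1: γ = 1/√(1 − 0.922²) = 1/√0.1499 = 2.583; Δt_1 = 2.583 × 255 = 658.6 μs.
Leg 2: γ = 1/√(1 − 0.9844²) = 1/√0.03096 = 5.684; Δt_2 = 5.684 × 219 = 1245 μs.
Leg 3: 354 μs is already measured in the lab frame.
Total: 658.6 + 1245 + 354.0 μs.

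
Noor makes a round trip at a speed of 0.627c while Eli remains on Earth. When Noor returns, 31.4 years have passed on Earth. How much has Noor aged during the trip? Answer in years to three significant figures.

γ = 1/√(1 − 0.627²) = 1/√0.6069 = 1.284
Noor's clock measures proper time along the trip: τ = Δt/γ = 31.4/1.284 years.

τ = 24.5 years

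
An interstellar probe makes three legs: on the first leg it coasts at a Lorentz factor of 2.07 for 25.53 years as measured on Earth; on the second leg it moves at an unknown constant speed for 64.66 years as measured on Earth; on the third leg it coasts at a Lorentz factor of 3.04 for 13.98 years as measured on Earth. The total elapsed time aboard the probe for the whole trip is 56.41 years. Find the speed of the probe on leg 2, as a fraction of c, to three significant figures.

β = 0.792

Leg 1: γ = 2.07; τ_1 = 25.53/2.070 = 12.33 years.
Leg 2: speed unknown; τ_2 = 64.66/γ_2.
Leg 3: γ = 3.04; τ_3 = 13.98/3.040 = 4.599 years.
Total proper time: 12.33 + τ_2 + 4.599 = 56.41, so τ_2 = 56.41 − 16.93 = 39.48 years.
γ_2 = 64.66/39.48 = 1.638; β = √(1 − 1/γ²) = √0.6272.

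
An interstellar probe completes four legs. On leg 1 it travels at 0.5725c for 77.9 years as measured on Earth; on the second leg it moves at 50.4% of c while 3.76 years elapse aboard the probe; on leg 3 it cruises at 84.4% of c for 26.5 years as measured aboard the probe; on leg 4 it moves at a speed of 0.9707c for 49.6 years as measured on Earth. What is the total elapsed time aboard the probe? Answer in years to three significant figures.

Leg 1: γ = 1/√(1 − 0.5725²) = 1/√0.6722 = 1.220; τ_1 = 77.9/1.220 = 63.87 years.
Leg 2: 3.76 years is already measured aboard the probe.
Leg 3: 26.5 years is already measured aboard the probe.
Leg 4: γ = 1/√(1 − 0.9707²) = 1/√0.05774 = 4.162; τ_4 = 49.6/4.162 = 11.92 years.
Total: 63.87 + 3.760 + 26.50 + 11.92 years.

τ = 106 years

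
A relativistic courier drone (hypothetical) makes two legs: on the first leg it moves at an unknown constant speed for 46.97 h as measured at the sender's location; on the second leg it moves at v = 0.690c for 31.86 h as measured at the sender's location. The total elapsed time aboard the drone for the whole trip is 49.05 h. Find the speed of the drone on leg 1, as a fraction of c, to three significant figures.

Leg 1: speed unknown; τ_1 = 46.97/γ_1.
Leg 2: γ = 1/√(1 − 0.690²) = 1/√0.5239 = 1.382; τ_2 = 31.86/1.382 = 23.06 h.
Total proper time: τ_1 + 23.06 = 49.05, so τ_1 = 49.05 − 23.06 = 25.99 h.
γ_1 = 46.97/25.99 = 1.807; β = √(1 − 1/γ²) = √0.6938.

β = 0.833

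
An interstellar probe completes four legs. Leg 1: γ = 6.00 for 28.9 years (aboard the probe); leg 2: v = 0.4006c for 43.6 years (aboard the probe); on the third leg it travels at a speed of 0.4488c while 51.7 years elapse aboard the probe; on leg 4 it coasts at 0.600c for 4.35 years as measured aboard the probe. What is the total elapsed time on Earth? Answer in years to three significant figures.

Leg 1: γ = 6.00; Δt_1 = 6.000 × 28.9 = 173.4 years.
Leg 2: γ = 1/√(1 − 0.4006²) = 1/√0.8395 = 1.091; Δt_2 = 1.091 × 43.6 = 47.59 years.
Leg 3: γ = 1/√(1 − 0.4488²) = 1/√0.7986 = 1.119; Δt_3 = 1.119 × 51.7 = 57.85 years.
Leg 4: γ = 1/√(1 − 0.600²) = 5/4 = 1.250; Δt_4 = 1.250 × 4.35 = 5.438 years.
Total: 173.4 + 47.59 + 57.85 + 5.438 years.

Δt = 284 years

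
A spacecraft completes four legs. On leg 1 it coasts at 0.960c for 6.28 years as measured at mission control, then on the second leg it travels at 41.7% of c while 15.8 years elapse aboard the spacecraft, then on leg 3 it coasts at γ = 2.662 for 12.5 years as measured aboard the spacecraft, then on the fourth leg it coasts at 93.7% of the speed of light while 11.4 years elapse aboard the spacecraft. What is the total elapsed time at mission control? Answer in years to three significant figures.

Leg 1: 6.28 years is already measured at mission control.
Leg 2: β = 0.417; γ = 1/√(1 − 0.417²) = 1/√0.8261 = 1.100; Δt_2 = 1.100 × 15.8 = 17.38 years.
Leg 3: γ = 2.662; Δt_3 = 2.662 × 12.5 = 33.27 years.
Leg 4: β = 0.937; γ = 1/√(1 − 0.937²) = 1/√0.1220 = 2.863; Δt_4 = 2.863 × 11.4 = 32.63 years.
Total: 6.280 + 17.38 + 33.27 + 32.63 years.

Δt = 89.6 years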